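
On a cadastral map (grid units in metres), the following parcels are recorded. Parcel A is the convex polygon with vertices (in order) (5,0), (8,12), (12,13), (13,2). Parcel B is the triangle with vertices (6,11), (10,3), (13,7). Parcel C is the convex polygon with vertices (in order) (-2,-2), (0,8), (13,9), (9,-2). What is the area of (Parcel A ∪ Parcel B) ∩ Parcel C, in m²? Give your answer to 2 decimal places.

42.35

The region (Parcel A ∪ Parcel B) ∩ Parcel C is the polygon with vertices (12.491,7.6), (10.2,1.3), (5,0), (7.137,8.549), (12.368,8.951).
By the shoelace formula its area is 42.35.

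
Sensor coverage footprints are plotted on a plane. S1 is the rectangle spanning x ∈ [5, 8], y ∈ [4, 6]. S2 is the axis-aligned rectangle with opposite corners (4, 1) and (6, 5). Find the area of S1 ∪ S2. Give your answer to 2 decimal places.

13.00

By inclusion–exclusion:
Individual areas: |S1| = 6, |S2| = 8.
|S1∩S2|: x∈[5,6], y∈[4,5] → 1·1 = 1.
|S1 ∪ S2| = 14 − 1 = 13.00.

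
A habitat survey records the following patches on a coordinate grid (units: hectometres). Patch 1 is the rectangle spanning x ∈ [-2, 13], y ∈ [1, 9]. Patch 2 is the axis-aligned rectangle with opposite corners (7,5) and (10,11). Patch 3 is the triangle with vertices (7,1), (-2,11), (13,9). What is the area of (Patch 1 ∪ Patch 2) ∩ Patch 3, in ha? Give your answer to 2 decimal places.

The region (Patch 1 ∪ Patch 2) ∩ Patch 3 is the polygon with vertices (7,9), (7,9.8), (10,9.4), (10,9), (13,9), (7,1), (-0.2,9).
By the shoelace formula its area is 54.60.

54.60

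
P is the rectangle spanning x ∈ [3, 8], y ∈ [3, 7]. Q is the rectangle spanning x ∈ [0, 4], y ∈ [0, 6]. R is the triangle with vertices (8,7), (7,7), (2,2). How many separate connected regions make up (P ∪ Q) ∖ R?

(P ∪ Q) ∖ R is a single connected region.

1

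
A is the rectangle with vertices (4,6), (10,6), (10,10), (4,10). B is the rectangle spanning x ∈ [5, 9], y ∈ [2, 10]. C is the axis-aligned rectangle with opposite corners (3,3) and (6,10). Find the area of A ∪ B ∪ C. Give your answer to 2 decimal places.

50.00

By inclusion–exclusion:
Individual areas: |A| = 24, |B| = 32, |C| = 21.
|A∩B|: x∈[5,9], y∈[6,10] → 4·4 = 16.
|A∩C|: x∈[4,6], y∈[6,10] → 2·4 = 8.
|B∩C|: x∈[5,6], y∈[3,10] → 1·7 = 7.
|A∩B∩C| = 4.
|A ∪ B ∪ C| = 77 − 31 + 4 = 50.00.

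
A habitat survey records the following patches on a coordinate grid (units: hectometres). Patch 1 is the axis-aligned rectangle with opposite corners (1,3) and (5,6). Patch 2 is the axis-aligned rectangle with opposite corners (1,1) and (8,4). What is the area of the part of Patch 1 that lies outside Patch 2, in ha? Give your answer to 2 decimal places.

8.00

|Patch 1∩Patch 2|: x∈[1,5], y∈[3,4] → 4·1 = 4.
|Patch 1| = 12.
|Patch 1 ∖ Patch 2| = |Patch 1| − |Patch 1∩Patch 2| = 12 − 4 = 8.00.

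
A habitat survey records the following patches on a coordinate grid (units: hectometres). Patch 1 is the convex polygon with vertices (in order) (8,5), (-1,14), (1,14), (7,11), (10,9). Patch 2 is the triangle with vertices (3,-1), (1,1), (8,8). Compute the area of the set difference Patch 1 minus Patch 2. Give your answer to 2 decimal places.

|Patch 1| = 33.5, |Patch 1∩Patch 2| = 0.6429.
|Patch 1 ∖ Patch 2| = |Patch 1| − |Patch 1∩Patch 2| = 33.5 − 0.6429 = 32.86.

32.86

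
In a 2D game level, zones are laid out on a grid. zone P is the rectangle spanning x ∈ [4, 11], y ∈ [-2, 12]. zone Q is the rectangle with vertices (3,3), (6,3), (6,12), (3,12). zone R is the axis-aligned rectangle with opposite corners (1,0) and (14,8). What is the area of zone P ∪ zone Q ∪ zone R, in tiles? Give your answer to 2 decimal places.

150.00

By inclusion–exclusion:
Individual areas: |zone P| = 98, |zone Q| = 27, |zone R| = 104.
|zone P∩zone Q|: x∈[4,6], y∈[3,12] → 2·9 = 18.
|zone P∩zone R|: x∈[4,11], y∈[0,8] → 7·8 = 56.
|zone Q∩zone R|: x∈[3,6], y∈[3,8] → 3·5 = 15.
|zone P∩zone Q∩zone R| = 10.
|zone P ∪ zone Q ∪ zone R| = 229 − 89 + 10 = 150.00.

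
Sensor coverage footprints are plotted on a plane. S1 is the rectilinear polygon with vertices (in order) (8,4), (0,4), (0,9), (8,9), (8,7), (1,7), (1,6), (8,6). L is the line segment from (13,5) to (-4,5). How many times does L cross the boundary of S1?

2

The segment meets the boundary at (0,5), (8,5).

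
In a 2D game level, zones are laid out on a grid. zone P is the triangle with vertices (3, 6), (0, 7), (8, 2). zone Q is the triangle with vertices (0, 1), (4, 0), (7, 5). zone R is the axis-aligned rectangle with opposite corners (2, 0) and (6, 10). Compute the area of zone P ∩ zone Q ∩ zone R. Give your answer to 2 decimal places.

The intersection is the polygon with vertices (5.396,4.083), (6,3.6), (6,3.333), (5.964,3.273), (5.015,3.866).
By the shoelace formula its area is 0.33.

0.33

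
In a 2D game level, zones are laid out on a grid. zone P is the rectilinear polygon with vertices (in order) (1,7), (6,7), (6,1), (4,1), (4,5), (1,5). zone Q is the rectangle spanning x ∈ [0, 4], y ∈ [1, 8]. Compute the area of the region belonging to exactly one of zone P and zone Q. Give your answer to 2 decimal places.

34.00

|zone P| = 18, |zone Q| = 28, |zone P∩zone Q| = 6.
|zone P △ zone Q| = |zone P| + |zone Q| − 2·|zone P∩zone Q| = 18 + 28 − 12 = 34.00.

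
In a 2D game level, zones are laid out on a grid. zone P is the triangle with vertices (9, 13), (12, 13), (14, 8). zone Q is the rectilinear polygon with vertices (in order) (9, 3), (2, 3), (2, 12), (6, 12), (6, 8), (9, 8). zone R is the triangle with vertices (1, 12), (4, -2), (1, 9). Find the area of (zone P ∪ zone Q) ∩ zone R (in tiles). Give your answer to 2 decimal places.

1.27

The region (zone P ∪ zone Q) ∩ zone R is the polygon with vertices (2,7.333), (2.929,3), (2.636,3), (2,5.333).
By the shoelace formula its area is 1.27.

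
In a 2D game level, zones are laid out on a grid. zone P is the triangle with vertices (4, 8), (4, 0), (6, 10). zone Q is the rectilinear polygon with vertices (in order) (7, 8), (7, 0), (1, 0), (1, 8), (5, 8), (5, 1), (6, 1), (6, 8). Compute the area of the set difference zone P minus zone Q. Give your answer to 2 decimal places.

2.50

|zone P| = 8, |zone P∩zone Q| = 5.5.
|zone P ∖ zone Q| = |zone P| − |zone P∩zone Q| = 8 − 5.5 = 2.50.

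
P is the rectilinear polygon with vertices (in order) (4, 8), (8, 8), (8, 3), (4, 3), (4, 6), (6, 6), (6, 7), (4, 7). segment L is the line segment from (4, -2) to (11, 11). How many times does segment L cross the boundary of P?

The segment meets the boundary at (8,5.429), (6.692,3).

2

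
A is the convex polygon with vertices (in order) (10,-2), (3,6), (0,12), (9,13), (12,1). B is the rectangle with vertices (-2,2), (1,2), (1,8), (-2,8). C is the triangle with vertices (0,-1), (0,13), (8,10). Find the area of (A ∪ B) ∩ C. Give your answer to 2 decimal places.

|A ∪ B| = 111.5.
|(A ∪ B) ∩ C| = 35.52.

35.52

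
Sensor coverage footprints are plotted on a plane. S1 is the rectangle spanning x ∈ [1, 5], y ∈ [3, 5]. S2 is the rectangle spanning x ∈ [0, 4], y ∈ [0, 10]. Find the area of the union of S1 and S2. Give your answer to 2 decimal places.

By inclusion–exclusion:
Individual areas: |S1| = 8, |S2| = 40.
|S1∩S2|: x∈[1,4], y∈[3,5] → 3·2 = 6.
|S1 ∪ S2| = 48 − 6 = 42.00.

42.00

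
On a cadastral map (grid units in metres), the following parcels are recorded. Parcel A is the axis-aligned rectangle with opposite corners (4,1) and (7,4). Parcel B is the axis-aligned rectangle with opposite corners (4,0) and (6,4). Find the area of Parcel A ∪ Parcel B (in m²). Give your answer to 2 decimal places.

By inclusion–exclusion:
Individual areas: |Parcel A| = 9, |Parcel B| = 8.
|Parcel A∩Parcel B|: x∈[4,6], y∈[1,4] → 2·3 = 6.
|Parcel A ∪ Parcel B| = 17 − 6 = 11.00.

11.00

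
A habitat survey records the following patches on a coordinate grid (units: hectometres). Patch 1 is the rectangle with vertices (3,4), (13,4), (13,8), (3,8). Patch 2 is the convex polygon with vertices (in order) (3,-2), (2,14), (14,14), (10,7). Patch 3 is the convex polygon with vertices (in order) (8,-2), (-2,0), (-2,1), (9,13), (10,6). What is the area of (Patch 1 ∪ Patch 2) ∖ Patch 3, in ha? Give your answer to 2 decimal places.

62.63

|Patch 1 ∪ Patch 2| = 117.7143.
|(Patch 1 ∪ Patch 2) ∩ Patch 3| = 55.0866.
|(Patch 1 ∪ Patch 2) ∖ Patch 3| = 117.7143 − 55.0866 = 62.63.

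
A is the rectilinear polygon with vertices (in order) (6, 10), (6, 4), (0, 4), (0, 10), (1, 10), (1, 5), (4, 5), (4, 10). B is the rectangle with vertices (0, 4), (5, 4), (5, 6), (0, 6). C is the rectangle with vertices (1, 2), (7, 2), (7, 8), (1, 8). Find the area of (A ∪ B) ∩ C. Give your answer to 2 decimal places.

14.00

|A ∪ B| = 24.
|(A ∪ B) ∩ C| = 14.00.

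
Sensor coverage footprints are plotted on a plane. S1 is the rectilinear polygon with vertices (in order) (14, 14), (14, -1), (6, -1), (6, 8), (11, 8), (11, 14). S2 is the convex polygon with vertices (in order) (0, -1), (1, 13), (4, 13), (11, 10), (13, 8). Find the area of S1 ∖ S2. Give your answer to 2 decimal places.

|S1| = 90, |S1∩S2| = 18.9615.
|S1 ∖ S2| = |S1| − |S1∩S2| = 90 − 18.9615 = 71.04.

71.04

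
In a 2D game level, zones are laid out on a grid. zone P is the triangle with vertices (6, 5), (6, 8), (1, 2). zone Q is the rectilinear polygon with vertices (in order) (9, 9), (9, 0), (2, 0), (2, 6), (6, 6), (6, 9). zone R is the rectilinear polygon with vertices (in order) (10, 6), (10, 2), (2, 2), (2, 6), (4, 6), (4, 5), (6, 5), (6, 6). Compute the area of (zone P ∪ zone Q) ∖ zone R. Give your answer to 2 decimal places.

|zone P ∪ zone Q| = 52.9667.
|(zone P ∪ zone Q) ∩ zone R| = 26.
|(zone P ∪ zone Q) ∖ zone R| = 52.9667 − 26 = 26.97.

26.97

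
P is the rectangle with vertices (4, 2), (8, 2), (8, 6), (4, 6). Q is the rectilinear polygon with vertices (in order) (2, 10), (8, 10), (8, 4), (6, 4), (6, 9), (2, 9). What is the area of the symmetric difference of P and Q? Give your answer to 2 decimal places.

24.00

|P| = 16, |Q| = 16, |P∩Q| = 4.
|P △ Q| = |P| + |Q| − 2·|P∩Q| = 16 + 16 − 8 = 24.00.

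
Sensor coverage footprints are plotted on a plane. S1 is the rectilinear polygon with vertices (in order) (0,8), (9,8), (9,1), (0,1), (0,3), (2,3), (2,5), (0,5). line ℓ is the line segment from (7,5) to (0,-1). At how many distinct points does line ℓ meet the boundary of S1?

1

The segment meets the boundary at (2.333,1).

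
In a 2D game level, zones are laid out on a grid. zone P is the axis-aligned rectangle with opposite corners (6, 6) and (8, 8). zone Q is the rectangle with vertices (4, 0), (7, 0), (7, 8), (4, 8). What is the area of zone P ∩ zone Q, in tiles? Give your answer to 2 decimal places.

|zone P∩zone Q|: x∈[6,7], y∈[6,8] → 1·2 = 2.

2.00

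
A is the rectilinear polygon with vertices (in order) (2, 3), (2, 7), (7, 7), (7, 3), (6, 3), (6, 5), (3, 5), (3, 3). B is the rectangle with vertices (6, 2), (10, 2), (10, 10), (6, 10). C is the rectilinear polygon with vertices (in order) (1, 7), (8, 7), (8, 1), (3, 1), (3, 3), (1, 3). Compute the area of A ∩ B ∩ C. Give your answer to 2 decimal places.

4.00

The intersection is the polygon with vertices (7,3), (6,3), (6,5), (6,7), (7,7).
By the shoelace formula its area is 4.00.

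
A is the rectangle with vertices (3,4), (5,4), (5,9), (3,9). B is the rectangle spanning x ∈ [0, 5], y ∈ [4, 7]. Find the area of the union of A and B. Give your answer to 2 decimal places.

19.00

By inclusion–exclusion:
Individual areas: |A| = 10, |B| = 15.
|A∩B|: x∈[3,5], y∈[4,7] → 2·3 = 6.
|A ∪ B| = 25 − 6 = 19.00.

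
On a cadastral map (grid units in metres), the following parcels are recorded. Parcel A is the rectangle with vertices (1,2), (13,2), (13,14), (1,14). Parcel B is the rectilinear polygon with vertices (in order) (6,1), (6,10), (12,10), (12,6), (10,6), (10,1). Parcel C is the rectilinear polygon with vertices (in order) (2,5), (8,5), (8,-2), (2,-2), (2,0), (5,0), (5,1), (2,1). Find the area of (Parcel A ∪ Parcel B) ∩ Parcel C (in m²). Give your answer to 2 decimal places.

The region (Parcel A ∪ Parcel B) ∩ Parcel C is the polygon with vertices (6,1), (6,2), (2,2), (2,5), (8,5), (8,1).
By the shoelace formula its area is 20.00.

20.00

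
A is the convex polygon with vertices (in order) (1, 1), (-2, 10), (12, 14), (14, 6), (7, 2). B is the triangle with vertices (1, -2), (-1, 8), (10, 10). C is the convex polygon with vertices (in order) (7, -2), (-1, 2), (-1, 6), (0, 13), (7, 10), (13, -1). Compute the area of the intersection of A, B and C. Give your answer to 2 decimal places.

The intersection is the polygon with vertices (-0.833,7.167), (-0.707,8.053), (7.271,9.504), (8.263,7.684), (3.571,1.429), (1,1), (-0.5,5.5).
By the shoelace formula its area is 48.04.

48.04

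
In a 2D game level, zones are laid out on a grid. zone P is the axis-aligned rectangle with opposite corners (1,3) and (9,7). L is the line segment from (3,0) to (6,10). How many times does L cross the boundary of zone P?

2

The segment meets the boundary at (5.1,7), (3.9,3).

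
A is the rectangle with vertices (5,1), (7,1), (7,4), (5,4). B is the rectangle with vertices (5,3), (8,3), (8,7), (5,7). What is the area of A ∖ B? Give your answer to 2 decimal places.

4.00

|A∩B|: x∈[5,7], y∈[3,4] → 2·1 = 2.
|A| = 6.
|A ∖ B| = |A| − |A∩B| = 6 − 2 = 4.00.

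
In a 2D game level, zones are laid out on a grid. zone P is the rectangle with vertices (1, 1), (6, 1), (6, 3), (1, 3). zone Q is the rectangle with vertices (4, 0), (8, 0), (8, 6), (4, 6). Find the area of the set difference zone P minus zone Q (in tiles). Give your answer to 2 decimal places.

6.00

|zone P∩zone Q|: x∈[4,6], y∈[1,3] → 2·2 = 4.
|zone P| = 10.
|zone P ∖ zone Q| = |zone P| − |zone P∩zone Q| = 10 − 4 = 6.00.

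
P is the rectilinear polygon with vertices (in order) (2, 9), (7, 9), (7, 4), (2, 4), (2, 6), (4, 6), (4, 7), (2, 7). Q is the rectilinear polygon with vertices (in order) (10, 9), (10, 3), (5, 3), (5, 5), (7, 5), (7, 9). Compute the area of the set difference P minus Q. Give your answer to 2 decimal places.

|P| = 23, |P∩Q| = 2.
|P ∖ Q| = |P| − |P∩Q| = 23 − 2 = 21.00.

21.00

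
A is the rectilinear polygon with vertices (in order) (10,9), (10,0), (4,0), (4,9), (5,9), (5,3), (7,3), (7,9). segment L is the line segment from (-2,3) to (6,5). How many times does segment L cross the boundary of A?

2

The segment meets the boundary at (5,4.75), (4,4.5).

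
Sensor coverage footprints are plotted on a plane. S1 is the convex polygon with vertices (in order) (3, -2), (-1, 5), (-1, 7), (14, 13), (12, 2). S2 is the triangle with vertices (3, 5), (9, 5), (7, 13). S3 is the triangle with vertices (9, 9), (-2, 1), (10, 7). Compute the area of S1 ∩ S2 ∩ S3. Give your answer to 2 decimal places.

The intersection is the polygon with vertices (8.667,6.333), (6,5), (3.5,5), (8.154,8.385).
By the shoelace formula its area is 7.31.

7.31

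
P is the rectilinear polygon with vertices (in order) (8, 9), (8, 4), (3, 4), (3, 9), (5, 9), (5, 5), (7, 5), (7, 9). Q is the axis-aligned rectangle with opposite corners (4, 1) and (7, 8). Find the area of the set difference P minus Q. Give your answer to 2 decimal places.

|P| = 17, |P∩Q| = 6.
|P ∖ Q| = |P| − |P∩Q| = 17 − 6 = 11.00.

11.00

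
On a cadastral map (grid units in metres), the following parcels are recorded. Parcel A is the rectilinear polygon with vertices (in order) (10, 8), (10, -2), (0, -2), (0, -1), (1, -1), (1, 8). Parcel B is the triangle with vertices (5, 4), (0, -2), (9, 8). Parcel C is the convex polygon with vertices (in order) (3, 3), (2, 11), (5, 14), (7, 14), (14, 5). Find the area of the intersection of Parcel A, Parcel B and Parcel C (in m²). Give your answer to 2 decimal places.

The intersection is the polygon with vertices (5,4), (9,8), (4.793,3.326), (4.375,3.25).
By the shoelace formula its area is 1.07.

1.07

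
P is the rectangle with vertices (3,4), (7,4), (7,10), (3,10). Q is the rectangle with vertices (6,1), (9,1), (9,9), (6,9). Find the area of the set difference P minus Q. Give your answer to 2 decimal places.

19.00

|P∩Q|: x∈[6,7], y∈[4,9] → 1·5 = 5.
|P| = 24.
|P ∖ Q| = |P| − |P∩Q| = 24 − 5 = 19.00.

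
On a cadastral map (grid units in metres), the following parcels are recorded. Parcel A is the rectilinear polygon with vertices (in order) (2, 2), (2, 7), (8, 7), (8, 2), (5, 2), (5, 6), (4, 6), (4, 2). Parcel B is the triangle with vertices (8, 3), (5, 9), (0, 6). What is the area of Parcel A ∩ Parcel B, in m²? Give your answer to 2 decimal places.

The intersection is the polygon with vertices (2,7), (6,7), (8,3), (5,4.125), (5,6), (4,6), (4,4.5), (2,5.25).
By the shoelace formula its area is 11.56.

11.56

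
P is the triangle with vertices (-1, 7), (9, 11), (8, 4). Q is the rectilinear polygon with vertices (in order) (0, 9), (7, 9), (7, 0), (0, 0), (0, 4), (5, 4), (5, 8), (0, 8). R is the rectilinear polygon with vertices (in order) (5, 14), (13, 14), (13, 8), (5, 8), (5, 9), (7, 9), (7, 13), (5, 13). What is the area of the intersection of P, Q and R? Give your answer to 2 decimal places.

The intersection is the polygon with vertices (7,9), (7,8), (5,8), (5,9).
By the shoelace formula its area is 2.00.

2.00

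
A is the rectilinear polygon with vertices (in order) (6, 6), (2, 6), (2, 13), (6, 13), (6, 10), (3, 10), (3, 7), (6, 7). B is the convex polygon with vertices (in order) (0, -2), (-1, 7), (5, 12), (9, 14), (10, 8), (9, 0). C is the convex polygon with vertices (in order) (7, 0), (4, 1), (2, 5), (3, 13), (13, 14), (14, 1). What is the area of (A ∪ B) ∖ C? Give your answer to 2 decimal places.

43.25

|A ∪ B| = 130.
|(A ∪ B) ∩ C| = 86.746.
|(A ∪ B) ∖ C| = 130 − 86.746 = 43.25.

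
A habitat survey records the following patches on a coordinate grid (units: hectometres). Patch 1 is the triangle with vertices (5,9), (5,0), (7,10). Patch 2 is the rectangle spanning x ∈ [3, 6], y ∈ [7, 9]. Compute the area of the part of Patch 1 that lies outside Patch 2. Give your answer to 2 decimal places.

|Patch 1| = 9, |Patch 1∩Patch 2| = 2.
|Patch 1 ∖ Patch 2| = |Patch 1| − |Patch 1∩Patch 2| = 9 − 2 = 7.00.

7.00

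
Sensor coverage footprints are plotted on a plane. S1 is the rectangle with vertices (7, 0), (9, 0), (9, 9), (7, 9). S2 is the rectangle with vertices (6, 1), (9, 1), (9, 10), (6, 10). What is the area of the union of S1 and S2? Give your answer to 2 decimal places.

By inclusion–exclusion:
Individual areas: |S1| = 18, |S2| = 27.
|S1∩S2|: x∈[7,9], y∈[1,9] → 2·8 = 16.
|S1 ∪ S2| = 45 − 16 = 29.00.

29.00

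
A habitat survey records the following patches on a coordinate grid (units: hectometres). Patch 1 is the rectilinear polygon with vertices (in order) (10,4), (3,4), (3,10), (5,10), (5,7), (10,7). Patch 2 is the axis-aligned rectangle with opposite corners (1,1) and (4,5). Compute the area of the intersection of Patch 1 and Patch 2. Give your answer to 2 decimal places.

The intersection is the polygon with vertices (3,4), (3,5), (4,5), (4,4).
By the shoelace formula its area is 1.00.

1.00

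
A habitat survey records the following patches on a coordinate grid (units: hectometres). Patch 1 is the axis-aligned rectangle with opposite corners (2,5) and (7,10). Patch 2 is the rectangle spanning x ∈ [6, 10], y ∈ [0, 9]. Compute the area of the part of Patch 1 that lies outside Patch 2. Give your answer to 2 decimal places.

21.00

|Patch 1∩Patch 2|: x∈[6,7], y∈[5,9] → 1·4 = 4.
|Patch 1| = 25.
|Patch 1 ∖ Patch 2| = |Patch 1| − |Patch 1∩Patch 2| = 25 − 4 = 21.00.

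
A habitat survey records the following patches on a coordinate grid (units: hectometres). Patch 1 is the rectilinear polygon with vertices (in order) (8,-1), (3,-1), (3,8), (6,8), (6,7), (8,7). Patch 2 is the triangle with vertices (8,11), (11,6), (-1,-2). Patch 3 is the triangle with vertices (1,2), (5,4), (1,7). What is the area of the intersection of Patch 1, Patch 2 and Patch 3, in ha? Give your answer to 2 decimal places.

1.82

The intersection is the polygon with vertices (3.785,4.911), (5,4), (3,3), (3,3.778).
By the shoelace formula its area is 1.82.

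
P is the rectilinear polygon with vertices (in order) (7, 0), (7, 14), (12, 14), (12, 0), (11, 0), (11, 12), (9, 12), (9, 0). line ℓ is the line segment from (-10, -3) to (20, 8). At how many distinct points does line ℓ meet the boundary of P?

The segment meets the boundary at (12,5.067), (11,4.7), (9,3.967), (7,3.233).

4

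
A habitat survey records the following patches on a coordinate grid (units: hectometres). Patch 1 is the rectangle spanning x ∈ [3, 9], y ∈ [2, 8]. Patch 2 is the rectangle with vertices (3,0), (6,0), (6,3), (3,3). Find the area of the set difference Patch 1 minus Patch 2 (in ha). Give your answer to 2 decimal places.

33.00

|Patch 1∩Patch 2|: x∈[3,6], y∈[2,3] → 3·1 = 3.
|Patch 1| = 36.
|Patch 1 ∖ Patch 2| = |Patch 1| − |Patch 1∩Patch 2| = 36 − 3 = 33.00.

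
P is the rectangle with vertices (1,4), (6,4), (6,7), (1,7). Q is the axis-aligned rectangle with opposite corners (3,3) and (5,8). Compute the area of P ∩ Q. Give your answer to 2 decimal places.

6.00

|P∩Q|: x∈[3,5], y∈[4,7] → 2·3 = 6.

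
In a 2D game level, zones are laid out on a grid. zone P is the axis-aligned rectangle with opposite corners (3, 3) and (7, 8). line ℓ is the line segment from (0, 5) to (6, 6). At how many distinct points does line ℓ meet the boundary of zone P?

The segment meets the boundary at (3,5.5).

1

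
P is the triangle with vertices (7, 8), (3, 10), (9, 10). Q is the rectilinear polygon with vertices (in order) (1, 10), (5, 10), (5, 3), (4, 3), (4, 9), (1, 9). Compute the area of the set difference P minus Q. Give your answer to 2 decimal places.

5.00

|P| = 6, |P∩Q| = 1.
|P ∖ Q| = |P| − |P∩Q| = 6 − 1 = 5.00.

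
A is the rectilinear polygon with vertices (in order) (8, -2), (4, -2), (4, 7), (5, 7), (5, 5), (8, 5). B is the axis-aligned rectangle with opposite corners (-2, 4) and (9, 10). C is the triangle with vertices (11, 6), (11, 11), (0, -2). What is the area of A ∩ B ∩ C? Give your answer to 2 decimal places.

2.50

The intersection is the polygon with vertices (8,5), (8,4), (5.077,4), (5.923,5).
By the shoelace formula its area is 2.50.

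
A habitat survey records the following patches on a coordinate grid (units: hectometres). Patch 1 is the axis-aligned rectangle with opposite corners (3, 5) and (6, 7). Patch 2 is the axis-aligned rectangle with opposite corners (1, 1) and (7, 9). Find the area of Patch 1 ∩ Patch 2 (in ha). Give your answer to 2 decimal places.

6.00

|Patch 1∩Patch 2|: x∈[3,6], y∈[5,7] → 3·2 = 6.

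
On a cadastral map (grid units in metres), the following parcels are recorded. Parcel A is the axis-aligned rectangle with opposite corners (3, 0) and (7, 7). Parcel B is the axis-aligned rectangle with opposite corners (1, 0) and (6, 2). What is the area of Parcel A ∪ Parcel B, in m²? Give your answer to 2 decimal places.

By inclusion–exclusion:
Individual areas: |Parcel A| = 28, |Parcel B| = 10.
|Parcel A∩Parcel B|: x∈[3,6], y∈[0,2] → 3·2 = 6.
|Parcel A ∪ Parcel B| = 38 − 6 = 32.00.

32.00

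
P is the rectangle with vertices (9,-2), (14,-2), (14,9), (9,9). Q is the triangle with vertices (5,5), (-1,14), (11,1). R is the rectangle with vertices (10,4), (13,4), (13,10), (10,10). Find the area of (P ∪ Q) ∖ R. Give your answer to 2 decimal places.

54.17

|P ∪ Q| = 69.1667.
|(P ∪ Q) ∩ R| = 15.
|(P ∪ Q) ∖ R| = 69.1667 − 15 = 54.17.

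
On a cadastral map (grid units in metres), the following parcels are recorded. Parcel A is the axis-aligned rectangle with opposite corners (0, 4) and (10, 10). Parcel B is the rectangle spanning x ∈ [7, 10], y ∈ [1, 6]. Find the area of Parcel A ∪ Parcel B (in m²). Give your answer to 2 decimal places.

69.00

By inclusion–exclusion:
Individual areas: |Parcel A| = 60, |Parcel B| = 15.
|Parcel A∩Parcel B|: x∈[7,10], y∈[4,6] → 3·2 = 6.
|Parcel A ∪ Parcel B| = 75 − 6 = 69.00.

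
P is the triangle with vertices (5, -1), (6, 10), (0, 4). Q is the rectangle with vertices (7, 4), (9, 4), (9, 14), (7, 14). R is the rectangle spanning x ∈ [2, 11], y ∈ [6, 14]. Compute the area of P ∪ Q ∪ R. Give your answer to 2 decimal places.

By inclusion–exclusion:
Individual areas: |P| = 30, |Q| = 20, |R| = 72.
|P∩Q| = 0.
|P∩R| = 7.2727.
|Q∩R|: x∈[7,9], y∈[6,14] → 2·8 = 16.
|P∩Q∩R| = 0.
|P ∪ Q ∪ R| = 122 − 23.2727 + 0 = 98.73.

98.73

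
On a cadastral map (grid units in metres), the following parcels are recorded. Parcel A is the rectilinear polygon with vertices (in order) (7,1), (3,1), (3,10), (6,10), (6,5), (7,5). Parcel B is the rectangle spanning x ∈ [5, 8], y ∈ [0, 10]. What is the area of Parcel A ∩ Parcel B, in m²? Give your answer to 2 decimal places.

13.00

The intersection is the polygon with vertices (5,1), (5,10), (6,10), (6,5), (7,5), (7,1).
By the shoelace formula its area is 13.00.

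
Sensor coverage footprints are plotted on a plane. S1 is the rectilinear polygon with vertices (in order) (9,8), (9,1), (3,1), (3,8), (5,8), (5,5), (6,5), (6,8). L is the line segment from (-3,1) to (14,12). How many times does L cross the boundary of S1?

4

The segment meets the boundary at (6,6.824), (7.818,8), (5,6.176), (3,4.882).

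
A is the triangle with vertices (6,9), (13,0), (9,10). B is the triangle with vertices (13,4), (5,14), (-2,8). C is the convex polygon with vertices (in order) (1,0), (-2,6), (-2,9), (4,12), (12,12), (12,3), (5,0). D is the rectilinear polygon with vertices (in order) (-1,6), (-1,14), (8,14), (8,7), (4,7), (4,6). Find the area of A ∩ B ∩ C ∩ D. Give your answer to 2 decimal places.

The intersection is the polygon with vertices (6,9), (8,9.667), (8,7), (7.556,7).
By the shoelace formula its area is 3.11.

3.11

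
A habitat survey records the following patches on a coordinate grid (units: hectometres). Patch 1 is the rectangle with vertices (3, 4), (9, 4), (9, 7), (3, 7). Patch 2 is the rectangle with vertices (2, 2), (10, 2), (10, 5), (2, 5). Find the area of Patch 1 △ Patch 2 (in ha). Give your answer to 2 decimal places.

30.00

|Patch 1∩Patch 2|: x∈[3,9], y∈[4,5] → 6·1 = 6.
|Patch 1 △ Patch 2| = |Patch 1| + |Patch 2| − 2·|Patch 1∩Patch 2| = 18 + 24 − 12 = 30.00.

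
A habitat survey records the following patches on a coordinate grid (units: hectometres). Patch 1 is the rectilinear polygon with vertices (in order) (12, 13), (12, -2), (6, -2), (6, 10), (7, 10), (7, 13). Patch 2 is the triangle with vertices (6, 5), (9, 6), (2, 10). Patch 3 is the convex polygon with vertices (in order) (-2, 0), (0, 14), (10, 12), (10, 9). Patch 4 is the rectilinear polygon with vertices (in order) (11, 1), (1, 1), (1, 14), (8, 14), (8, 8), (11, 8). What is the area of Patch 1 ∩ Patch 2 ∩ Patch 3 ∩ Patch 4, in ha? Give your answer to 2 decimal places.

1.11

The intersection is the polygon with vertices (6,6), (6,7.714), (7.297,6.973).
By the shoelace formula its area is 1.11.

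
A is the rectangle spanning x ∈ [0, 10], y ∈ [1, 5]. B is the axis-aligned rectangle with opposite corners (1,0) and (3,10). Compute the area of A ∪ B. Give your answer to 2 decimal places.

52.00

By inclusion–exclusion:
Individual areas: |A| = 40, |B| = 20.
|A∩B|: x∈[1,3], y∈[1,5] → 2·4 = 8.
|A ∪ B| = 60 − 8 = 52.00.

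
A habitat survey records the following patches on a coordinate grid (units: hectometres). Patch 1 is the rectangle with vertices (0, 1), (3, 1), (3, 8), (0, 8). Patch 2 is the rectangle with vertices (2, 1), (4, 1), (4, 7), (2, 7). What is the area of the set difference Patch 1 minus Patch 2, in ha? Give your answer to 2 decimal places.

|Patch 1∩Patch 2|: x∈[2,3], y∈[1,7] → 1·6 = 6.
|Patch 1| = 21.
|Patch 1 ∖ Patch 2| = |Patch 1| − |Patch 1∩Patch 2| = 21 − 6 = 15.00.

15.00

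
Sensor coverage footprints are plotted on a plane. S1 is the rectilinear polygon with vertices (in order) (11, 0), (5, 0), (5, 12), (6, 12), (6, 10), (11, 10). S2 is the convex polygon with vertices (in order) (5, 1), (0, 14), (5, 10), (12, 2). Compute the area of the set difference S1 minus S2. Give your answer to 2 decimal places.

|S1| = 62, |S1∩S2| = 30.8571.
|S1 ∖ S2| = |S1| − |S1∩S2| = 62 − 30.8571 = 31.14.

31.14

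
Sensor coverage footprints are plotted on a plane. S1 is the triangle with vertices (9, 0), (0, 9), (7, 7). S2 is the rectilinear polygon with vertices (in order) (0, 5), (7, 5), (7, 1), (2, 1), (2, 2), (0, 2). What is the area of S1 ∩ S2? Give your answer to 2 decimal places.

4.50

The intersection is the polygon with vertices (4,5), (7,5), (7,2).
By the shoelace formula its area is 4.50.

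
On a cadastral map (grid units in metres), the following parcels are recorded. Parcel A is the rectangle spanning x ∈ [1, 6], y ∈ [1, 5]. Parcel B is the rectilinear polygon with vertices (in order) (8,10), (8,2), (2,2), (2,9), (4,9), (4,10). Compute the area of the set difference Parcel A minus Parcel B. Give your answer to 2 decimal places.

8.00

|Parcel A| = 20, |Parcel A∩Parcel B| = 12.
|Parcel A ∖ Parcel B| = |Parcel A| − |Parcel A∩Parcel B| = 20 − 12 = 8.00.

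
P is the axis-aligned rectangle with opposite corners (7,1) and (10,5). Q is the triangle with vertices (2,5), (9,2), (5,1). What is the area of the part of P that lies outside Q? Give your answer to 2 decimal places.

10.64

|P| = 12, |P∩Q| = 1.3571.
|P ∖ Q| = |P| − |P∩Q| = 12 − 1.3571 = 10.64.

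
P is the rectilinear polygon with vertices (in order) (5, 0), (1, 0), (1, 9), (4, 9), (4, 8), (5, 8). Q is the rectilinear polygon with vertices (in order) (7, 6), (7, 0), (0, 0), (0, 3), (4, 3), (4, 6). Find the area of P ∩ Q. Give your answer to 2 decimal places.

The intersection is the polygon with vertices (1,0), (1,3), (4,3), (4,6), (5,6), (5,0).
By the shoelace formula its area is 15.00.

15.00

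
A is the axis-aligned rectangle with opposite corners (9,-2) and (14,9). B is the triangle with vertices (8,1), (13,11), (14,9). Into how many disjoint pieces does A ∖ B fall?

A ∖ B splits into 2 disjoint pieces (area 38.3333, area 9).

2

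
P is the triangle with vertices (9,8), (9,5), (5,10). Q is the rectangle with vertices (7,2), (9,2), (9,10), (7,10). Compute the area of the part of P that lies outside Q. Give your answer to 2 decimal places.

1.50

|P| = 6, |P∩Q| = 4.5.
|P ∖ Q| = |P| − |P∩Q| = 6 − 4.5 = 1.50.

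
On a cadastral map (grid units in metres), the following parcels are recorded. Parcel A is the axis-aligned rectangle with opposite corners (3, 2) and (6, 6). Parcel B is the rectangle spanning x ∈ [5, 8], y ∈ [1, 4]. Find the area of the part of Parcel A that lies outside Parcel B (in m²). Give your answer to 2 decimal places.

10.00

|Parcel A∩Parcel B|: x∈[5,6], y∈[2,4] → 1·2 = 2.
|Parcel A| = 12.
|Parcel A ∖ Parcel B| = |Parcel A| − |Parcel A∩Parcel B| = 12 − 2 = 10.00.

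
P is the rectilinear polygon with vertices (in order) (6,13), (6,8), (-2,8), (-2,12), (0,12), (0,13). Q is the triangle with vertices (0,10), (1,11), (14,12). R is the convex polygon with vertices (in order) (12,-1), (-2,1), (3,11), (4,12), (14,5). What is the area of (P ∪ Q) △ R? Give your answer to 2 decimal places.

137.91

|P ∪ Q| = 40.1099.
|(P ∪ Q) ∩ R| = 12.35.
|(P ∪ Q) △ R| = 40.1099 + 122.5 − 24.7 = 137.91.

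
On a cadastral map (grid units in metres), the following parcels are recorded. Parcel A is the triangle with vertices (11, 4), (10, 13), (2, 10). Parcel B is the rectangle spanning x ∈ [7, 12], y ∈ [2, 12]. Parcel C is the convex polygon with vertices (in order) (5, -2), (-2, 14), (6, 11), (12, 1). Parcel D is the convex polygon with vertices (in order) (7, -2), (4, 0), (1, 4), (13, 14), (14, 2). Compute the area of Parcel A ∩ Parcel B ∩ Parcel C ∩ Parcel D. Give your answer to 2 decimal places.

The intersection is the polygon with vertices (7,9), (7.133,9.111), (9.667,4.889), (7,6.667).
By the shoelace formula its area is 3.53.

3.53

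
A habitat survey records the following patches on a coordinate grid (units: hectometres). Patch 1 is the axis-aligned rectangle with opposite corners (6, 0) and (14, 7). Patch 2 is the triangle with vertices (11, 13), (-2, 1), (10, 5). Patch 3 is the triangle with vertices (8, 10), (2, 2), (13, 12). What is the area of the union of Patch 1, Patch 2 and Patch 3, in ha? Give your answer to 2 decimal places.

92.49

By inclusion–exclusion:
Individual areas: |Patch 1| = 56, |Patch 2| = 46, |Patch 3| = 14.
|Patch 1∩Patch 2| = 10.9167.
|Patch 1∩Patch 3| = 1.0227.
|Patch 2∩Patch 3| = 12.594.
|Patch 1∩Patch 2∩Patch 3| = 1.0227.
|Patch 1 ∪ Patch 2 ∪ Patch 3| = 116 − 24.5334 + 1.0227 = 92.49.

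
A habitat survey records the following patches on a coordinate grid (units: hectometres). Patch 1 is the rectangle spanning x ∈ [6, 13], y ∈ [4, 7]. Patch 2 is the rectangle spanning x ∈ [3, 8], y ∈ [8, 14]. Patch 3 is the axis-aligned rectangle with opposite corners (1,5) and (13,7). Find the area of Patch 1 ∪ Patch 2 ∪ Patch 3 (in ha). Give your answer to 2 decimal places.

By inclusion–exclusion:
Individual areas: |Patch 1| = 21, |Patch 2| = 30, |Patch 3| = 24.
|Patch 1∩Patch 2| = 0 (no overlap).
|Patch 1∩Patch 3|: x∈[6,13], y∈[5,7] → 7·2 = 14.
|Patch 2∩Patch 3| = 0 (no overlap).
|Patch 1∩Patch 2∩Patch 3| = 0.
|Patch 1 ∪ Patch 2 ∪ Patch 3| = 75 − 14 + 0 = 61.00.

61.00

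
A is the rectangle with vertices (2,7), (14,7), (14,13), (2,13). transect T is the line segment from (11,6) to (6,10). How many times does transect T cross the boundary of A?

The segment meets the boundary at (9.75,7).

1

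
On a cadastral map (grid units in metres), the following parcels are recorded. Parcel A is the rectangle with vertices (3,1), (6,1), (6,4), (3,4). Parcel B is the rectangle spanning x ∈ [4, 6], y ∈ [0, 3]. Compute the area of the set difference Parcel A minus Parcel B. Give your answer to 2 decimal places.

|Parcel A∩Parcel B|: x∈[4,6], y∈[1,3] → 2·2 = 4.
|Parcel A| = 9.
|Parcel A ∖ Parcel B| = |Parcel A| − |Parcel A∩Parcel B| = 9 − 4 = 5.00.

5.00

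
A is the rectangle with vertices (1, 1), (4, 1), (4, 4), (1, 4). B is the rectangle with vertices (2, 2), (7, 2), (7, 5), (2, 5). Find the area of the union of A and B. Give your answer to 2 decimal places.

By inclusion–exclusion:
Individual areas: |A| = 9, |B| = 15.
|A∩B|: x∈[2,4], y∈[2,4] → 2·2 = 4.
|A ∪ B| = 24 − 4 = 20.00.

20.00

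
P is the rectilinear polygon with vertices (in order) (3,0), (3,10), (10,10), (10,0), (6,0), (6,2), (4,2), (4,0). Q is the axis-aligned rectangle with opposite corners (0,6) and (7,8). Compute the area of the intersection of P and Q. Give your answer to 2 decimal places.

The intersection is the polygon with vertices (3,8), (7,8), (7,6), (3,6).
By the shoelace formula its area is 8.00.

8.00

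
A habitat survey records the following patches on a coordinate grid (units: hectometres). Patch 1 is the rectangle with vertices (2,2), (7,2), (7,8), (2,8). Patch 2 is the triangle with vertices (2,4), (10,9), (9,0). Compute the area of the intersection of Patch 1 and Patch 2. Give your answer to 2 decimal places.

The intersection is the polygon with vertices (7,2), (5.5,2), (2,4), (7,7.125).
By the shoelace formula its area is 14.31.

14.31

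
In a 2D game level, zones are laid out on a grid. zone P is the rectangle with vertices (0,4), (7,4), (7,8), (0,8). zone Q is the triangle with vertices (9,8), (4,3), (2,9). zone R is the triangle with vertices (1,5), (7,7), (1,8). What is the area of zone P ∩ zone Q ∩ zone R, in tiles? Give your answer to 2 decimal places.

The intersection is the polygon with vertices (2.412,7.765), (7,7), (3.1,5.7).
By the shoelace formula its area is 4.47.

4.47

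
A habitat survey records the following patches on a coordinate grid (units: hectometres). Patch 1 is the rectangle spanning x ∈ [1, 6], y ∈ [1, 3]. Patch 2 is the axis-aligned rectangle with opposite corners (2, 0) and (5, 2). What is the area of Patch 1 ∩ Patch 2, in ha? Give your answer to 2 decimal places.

3.00

|Patch 1∩Patch 2|: x∈[2,5], y∈[1,2] → 3·1 = 3.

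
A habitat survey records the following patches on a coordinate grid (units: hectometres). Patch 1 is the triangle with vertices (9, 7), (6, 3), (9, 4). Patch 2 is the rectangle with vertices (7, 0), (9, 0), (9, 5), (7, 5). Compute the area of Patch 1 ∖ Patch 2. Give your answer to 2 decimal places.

|Patch 1| = 4.5, |Patch 1∩Patch 2| = 2.5.
|Patch 1 ∖ Patch 2| = |Patch 1| − |Patch 1∩Patch 2| = 4.5 − 2.5 = 2.00.

2.00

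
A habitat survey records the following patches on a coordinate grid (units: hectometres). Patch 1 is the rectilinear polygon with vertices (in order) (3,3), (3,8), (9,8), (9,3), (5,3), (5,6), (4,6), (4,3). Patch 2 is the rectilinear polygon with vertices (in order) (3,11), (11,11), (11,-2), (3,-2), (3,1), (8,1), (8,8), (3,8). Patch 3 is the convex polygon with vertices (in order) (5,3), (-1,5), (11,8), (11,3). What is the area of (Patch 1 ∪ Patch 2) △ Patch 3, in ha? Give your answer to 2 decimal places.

|Patch 1 ∪ Patch 2| = 91.
|(Patch 1 ∪ Patch 2) ∩ Patch 3| = 28.5.
|(Patch 1 ∪ Patch 2) △ Patch 3| = 91 + 36 − 57 = 70.00.

70.00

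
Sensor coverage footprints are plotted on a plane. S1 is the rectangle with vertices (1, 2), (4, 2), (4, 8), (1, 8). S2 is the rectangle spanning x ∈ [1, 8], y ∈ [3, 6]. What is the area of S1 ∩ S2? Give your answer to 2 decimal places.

9.00

|S1∩S2|: x∈[1,4], y∈[3,6] → 3·3 = 9.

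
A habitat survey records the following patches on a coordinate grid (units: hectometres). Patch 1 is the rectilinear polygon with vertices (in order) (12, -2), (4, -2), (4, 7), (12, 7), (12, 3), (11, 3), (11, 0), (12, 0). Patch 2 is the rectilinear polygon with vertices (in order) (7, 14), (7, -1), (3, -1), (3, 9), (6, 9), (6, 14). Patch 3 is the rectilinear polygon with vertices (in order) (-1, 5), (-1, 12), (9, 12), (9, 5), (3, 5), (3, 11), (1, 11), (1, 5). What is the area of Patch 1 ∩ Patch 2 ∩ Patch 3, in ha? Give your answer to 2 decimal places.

6.00

The intersection is the polygon with vertices (7,7), (7,5), (4,5), (4,7).
By the shoelace formula its area is 6.00.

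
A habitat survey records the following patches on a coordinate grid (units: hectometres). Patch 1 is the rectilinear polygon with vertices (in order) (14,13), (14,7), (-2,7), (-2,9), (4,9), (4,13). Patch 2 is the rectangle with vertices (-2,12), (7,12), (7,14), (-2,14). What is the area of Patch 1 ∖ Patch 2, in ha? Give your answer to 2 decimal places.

|Patch 1| = 72, |Patch 1∩Patch 2| = 3.
|Patch 1 ∖ Patch 2| = |Patch 1| − |Patch 1∩Patch 2| = 72 − 3 = 69.00.

69.00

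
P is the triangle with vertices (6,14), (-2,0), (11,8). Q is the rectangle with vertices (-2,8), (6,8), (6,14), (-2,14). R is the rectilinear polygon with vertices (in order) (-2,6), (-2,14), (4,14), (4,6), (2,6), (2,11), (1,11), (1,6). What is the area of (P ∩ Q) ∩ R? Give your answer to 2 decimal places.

1.79

The region (P ∩ Q) ∩ R is the polygon with vertices (2.571,8), (4,10.5), (4,8).
By the shoelace formula its area is 1.79.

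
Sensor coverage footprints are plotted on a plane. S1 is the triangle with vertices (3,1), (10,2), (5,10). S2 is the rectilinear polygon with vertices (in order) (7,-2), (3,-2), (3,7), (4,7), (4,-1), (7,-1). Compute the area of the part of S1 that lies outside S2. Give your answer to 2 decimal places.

|S1| = 30.5, |S1∩S2| = 2.1786.
|S1 ∖ S2| = |S1| − |S1∩S2| = 30.5 − 2.1786 = 28.32.

28.32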